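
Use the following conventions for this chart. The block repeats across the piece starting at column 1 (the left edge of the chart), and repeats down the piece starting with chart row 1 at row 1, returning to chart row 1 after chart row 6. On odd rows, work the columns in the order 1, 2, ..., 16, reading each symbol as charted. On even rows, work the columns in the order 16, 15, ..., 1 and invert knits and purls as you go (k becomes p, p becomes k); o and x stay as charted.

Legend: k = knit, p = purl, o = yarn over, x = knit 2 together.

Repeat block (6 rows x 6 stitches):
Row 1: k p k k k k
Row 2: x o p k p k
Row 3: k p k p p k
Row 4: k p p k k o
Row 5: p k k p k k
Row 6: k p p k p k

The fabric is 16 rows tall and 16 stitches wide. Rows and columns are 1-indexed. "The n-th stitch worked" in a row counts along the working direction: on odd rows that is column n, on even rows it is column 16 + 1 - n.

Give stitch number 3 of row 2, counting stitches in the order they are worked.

Result:
o

Derivation:
For row 2: chart row = ((2-1) mod 6) + 1 = 2; this is a WS (even) row.
Chart row 2 tiled across columns 1-16: x o p k p k x o p k p k x o p k
WS row: flip the tiled sequence (start at column 16) and apply k<->p; o and x stay.
Row 2 as worked: p k o x p k p k o x p k p k o x
The 3rd stitch worked is o.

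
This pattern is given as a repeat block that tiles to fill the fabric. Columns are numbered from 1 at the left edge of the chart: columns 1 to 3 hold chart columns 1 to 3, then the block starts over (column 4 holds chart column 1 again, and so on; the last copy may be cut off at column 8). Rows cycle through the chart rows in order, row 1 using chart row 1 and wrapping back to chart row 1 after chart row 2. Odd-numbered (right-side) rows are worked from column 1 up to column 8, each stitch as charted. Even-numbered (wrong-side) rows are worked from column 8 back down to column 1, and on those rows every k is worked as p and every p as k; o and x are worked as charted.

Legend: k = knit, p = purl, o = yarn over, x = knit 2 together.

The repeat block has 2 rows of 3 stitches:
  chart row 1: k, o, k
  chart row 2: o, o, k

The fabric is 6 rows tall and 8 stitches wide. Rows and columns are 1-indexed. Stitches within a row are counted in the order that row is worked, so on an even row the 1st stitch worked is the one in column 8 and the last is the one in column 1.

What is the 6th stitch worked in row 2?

Stitch:
p

Derivation:
Row 2: (2-1) mod 2 = 1, so use chart row 2. Even row -> WS.
Chart row 2 tiled across columns 1-8: o o k o o k o o
WS row: flip the tiled sequence (start at column 8) and apply k<->p; o and x stay.
Row 2 as worked: o o p o o p o o
Counting 6 along the worked row gives p.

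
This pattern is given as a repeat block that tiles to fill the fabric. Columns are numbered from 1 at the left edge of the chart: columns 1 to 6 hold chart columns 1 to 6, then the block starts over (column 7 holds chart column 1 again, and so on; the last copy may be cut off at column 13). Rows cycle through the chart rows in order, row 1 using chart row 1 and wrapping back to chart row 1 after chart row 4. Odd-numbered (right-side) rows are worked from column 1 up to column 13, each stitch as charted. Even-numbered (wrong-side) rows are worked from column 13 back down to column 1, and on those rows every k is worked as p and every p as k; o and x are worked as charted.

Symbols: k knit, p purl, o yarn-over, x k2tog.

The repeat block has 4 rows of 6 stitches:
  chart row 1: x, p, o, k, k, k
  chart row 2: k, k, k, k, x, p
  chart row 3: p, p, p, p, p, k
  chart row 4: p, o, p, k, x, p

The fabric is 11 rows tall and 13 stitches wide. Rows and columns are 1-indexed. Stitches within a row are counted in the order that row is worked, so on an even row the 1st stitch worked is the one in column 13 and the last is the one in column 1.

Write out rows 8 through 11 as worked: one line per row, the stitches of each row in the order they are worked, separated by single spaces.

== ROWS AS WORKED ==
k k x p k o k k x p k o k
x p o k k k x p o k k k x
p k x p p p p k x p p p p
p p p p p k p p p p p k p

Derivation:
Row 8: chart row 4, WS - tiled (columns 1-13): p o p k x p p o p k x p p; work from column 13 back to 1 with k<->p swapped.
Row 9: chart row 1, RS - tile across columns 1-13 and work as-is.
Row 10: chart row 2, WS - tiled (columns 1-13): k k k k x p k k k k x p k; work from column 13 back to 1 with k<->p swapped.
Row 11: chart row 3, RS - tile across columns 1-13 and work as-is.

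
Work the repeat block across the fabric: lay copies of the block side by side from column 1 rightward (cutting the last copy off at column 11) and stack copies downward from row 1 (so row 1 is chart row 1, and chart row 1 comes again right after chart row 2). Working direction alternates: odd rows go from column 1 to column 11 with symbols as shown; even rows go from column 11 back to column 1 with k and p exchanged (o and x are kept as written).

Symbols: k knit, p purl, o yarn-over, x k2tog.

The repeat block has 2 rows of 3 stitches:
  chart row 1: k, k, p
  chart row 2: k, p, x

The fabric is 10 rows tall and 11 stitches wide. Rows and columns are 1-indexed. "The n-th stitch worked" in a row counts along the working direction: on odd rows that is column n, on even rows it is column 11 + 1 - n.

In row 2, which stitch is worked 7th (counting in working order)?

Stitch:
k

Derivation:
Row 2: (2-1) mod 2 = 1, so use chart row 2. Even row -> WS.
Chart row 2 tiled across columns 1-11: k p x k p x k p x k p
WS: work from column 11 back to column 1 (reverse the tiled row), swapping k<->p (o and x unchanged).
Row 2 as worked: k p x k p x k p x k p
Counting 7 along the worked row gives k.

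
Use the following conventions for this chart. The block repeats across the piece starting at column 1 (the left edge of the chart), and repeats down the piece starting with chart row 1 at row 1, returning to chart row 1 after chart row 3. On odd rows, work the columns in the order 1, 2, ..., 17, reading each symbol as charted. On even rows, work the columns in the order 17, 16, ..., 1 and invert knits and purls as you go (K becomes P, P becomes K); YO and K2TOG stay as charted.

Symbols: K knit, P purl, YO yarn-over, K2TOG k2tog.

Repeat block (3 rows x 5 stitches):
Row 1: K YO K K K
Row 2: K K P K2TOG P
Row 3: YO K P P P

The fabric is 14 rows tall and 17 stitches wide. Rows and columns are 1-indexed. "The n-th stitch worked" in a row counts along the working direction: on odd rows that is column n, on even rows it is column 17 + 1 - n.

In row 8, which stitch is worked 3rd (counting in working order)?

== STITCH ==
K

Derivation:
Row 8: (8-1) mod 3 = 1, so use chart row 2. Even row -> WS.
Chart row 2 tiled across columns 1-17: K K P K2TOG P K K P K2TOG P K K P K2TOG P K K
Wrong side: read the tiled row from column 17 down to 1 and exchange K with P (leave YO, K2TOG).
Row 8 as worked: P P K K2TOG K P P K K2TOG K P P K K2TOG K P P
Counting 3 along the worked row gives K.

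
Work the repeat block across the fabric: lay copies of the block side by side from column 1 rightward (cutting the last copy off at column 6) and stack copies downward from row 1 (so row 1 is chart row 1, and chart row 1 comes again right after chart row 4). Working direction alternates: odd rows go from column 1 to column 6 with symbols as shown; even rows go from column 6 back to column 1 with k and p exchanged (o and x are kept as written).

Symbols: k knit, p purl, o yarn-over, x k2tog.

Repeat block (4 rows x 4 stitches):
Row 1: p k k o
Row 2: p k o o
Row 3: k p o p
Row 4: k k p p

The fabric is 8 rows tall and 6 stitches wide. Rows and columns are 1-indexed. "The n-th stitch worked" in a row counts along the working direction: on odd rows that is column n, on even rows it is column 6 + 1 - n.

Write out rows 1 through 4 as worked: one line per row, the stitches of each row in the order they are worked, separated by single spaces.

Result:
p k k o p k
p k o o p k
k p o p k p
p p k k p p

Derivation:
Row 1: chart row 1, RS - tile across columns 1-6 and work as-is.
Row 2: chart row 2, WS - tiled (columns 1-6): p k o o p k; work from column 6 back to 1 with k<->p swapped.
Row 3: chart row 3, RS - tile across columns 1-6 and work as-is.
Row 4: chart row 4, WS - tiled (columns 1-6): k k p p k k; work from column 6 back to 1 with k<->p swapped.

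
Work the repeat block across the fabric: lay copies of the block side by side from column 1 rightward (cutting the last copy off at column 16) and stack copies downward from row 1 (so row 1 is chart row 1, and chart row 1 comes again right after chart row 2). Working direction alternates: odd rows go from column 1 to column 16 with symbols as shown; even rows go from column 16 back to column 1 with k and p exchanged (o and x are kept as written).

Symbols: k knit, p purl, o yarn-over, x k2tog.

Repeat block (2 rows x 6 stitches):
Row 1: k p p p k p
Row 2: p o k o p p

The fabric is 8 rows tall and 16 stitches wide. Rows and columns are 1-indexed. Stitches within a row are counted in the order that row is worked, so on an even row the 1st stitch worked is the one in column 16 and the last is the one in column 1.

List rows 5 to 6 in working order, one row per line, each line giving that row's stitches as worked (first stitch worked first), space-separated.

Result:
k p p p k p k p p p k p k p p p
o p o k k k o p o k k k o p o k

Derivation:
Row 5: chart row 1, RS - tile across columns 1-16 and work as-is.
Row 6: chart row 2, WS - tiled (columns 1-16): p o k o p p p o k o p p p o k o; work from column 16 back to 1 with k<->p swapped.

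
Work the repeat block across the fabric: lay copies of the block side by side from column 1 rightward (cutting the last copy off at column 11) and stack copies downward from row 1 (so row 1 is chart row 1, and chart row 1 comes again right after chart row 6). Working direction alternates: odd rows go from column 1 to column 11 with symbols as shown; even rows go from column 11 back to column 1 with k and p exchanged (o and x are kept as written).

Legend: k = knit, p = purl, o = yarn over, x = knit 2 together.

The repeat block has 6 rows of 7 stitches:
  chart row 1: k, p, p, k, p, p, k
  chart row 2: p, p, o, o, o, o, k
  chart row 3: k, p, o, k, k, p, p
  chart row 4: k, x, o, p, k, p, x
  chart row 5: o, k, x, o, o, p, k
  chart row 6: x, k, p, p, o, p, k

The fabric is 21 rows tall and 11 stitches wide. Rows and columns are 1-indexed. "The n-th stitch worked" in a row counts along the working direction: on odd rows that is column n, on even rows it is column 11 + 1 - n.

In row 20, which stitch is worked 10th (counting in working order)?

Row 20: (20-1) mod 6 = 1, so use chart row 2. Even row -> WS.
Chart row 2 tiled across columns 1-11: p p o o o o k p p o o
WS row: flip the tiled sequence (start at column 11) and apply k<->p; o and x stay.
Row 20 as worked: o o k k p o o o o k k
The 10th stitch worked is k.

Stitch:
k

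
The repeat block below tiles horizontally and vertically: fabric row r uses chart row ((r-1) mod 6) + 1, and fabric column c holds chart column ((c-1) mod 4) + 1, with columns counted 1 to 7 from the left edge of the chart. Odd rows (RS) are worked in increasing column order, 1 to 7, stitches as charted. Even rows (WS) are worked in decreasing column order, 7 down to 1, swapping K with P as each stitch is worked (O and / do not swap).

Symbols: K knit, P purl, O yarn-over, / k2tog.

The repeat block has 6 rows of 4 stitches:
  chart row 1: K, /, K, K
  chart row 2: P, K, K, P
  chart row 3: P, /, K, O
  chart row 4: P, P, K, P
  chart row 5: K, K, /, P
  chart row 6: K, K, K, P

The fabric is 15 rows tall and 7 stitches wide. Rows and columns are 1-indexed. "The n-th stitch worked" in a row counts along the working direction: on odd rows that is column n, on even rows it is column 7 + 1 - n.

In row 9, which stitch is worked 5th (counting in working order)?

Stitch:
P

Derivation:
For row 9: chart row = ((9-1) mod 6) + 1 = 3; this is a RS (odd) row.
Chart row 3 tiled across columns 1-7: P / K O P / K
RS row: no reversal, no swap; stitch n worked = column n.
Stitch 5 in working order -> P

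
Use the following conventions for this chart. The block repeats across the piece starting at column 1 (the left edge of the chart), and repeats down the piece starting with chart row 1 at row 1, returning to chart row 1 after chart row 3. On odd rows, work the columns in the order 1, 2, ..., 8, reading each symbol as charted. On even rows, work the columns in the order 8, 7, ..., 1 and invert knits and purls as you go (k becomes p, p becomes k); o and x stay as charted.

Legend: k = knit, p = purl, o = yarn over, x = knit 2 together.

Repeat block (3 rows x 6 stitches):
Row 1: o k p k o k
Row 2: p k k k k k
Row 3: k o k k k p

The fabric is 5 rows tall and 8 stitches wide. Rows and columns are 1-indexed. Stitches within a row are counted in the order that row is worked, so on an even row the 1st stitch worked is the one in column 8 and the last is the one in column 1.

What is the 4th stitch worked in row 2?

Row 2 uses chart row ((2-1) mod 3)+1 = 2. Row 2 is even, so WS.
Chart row 2 tiled across columns 1-8: p k k k k k p k
WS row: flip the tiled sequence (start at column 8) and apply k<->p; o and x stay.
Row 2 as worked: p k p p p p p k
Counting 4 along the worked row gives p.

Stitch:
p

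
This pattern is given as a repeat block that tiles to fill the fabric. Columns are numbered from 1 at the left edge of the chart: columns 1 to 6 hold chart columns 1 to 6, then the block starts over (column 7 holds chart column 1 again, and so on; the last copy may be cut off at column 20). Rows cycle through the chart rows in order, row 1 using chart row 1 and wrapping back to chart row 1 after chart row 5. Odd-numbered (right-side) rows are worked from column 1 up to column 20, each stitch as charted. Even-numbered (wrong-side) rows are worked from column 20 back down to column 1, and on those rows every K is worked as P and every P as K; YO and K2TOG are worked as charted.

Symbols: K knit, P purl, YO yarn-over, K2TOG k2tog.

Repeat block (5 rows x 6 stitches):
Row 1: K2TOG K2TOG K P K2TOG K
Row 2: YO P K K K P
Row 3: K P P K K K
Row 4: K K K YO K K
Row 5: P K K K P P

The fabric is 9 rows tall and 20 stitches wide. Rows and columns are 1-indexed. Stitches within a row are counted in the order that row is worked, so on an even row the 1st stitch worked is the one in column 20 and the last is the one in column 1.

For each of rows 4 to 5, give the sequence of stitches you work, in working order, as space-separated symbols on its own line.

== ROWS AS WORKED ==
P P P P YO P P P P P YO P P P P P YO P P P
P K K K P P P K K K P P P K K K P P P K

Derivation:
Row 4: chart row 4, WS - tiled (columns 1-20): K K K YO K K K K K YO K K K K K YO K K K K; work from column 20 back to 1 with K<->P swapped.
Row 5: chart row 5, RS - tile across columns 1-20 and work as-is.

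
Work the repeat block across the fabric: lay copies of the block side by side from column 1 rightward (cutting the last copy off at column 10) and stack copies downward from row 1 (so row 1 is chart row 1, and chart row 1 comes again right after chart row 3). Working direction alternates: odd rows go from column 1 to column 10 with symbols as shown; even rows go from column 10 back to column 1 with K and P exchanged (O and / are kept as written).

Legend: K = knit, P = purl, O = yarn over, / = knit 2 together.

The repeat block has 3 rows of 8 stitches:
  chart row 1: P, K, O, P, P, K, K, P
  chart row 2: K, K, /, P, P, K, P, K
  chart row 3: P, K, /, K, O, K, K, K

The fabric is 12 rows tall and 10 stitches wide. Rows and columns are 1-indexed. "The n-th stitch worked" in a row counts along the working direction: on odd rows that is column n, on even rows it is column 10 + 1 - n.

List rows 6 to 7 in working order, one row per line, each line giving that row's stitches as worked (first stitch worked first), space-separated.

== ROWS AS WORKED ==
P K P P P O P / P K
P K O P P K K P P K

Derivation:
Row 6: chart row 3, WS - tiled (columns 1-10): P K / K O K K K P K; work from column 10 back to 1 with K<->P swapped.
Row 7: chart row 1, RS - tile across columns 1-10 and work as-is.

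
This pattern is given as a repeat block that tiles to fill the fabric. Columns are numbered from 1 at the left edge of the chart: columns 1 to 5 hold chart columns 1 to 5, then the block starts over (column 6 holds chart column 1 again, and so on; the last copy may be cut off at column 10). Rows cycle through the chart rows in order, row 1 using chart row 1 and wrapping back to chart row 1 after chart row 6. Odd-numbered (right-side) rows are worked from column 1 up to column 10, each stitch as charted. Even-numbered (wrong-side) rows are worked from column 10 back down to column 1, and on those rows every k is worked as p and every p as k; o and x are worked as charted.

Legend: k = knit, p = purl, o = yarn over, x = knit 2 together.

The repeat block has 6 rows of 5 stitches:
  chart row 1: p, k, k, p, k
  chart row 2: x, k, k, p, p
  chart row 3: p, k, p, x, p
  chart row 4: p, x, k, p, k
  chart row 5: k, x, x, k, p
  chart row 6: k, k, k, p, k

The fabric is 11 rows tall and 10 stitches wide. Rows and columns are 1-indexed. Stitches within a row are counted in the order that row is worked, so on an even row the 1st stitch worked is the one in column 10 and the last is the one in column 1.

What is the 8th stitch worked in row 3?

Stitch:
p

Derivation:
Row 3: (3-1) mod 6 = 2, so use chart row 3. Odd row -> RS.
Chart row 3 tiled across columns 1-10: p k p x p p k p x p
RS: work column 1 to column 10, symbols as charted — the tiled row is the row as worked.
Stitch 8 in working order -> p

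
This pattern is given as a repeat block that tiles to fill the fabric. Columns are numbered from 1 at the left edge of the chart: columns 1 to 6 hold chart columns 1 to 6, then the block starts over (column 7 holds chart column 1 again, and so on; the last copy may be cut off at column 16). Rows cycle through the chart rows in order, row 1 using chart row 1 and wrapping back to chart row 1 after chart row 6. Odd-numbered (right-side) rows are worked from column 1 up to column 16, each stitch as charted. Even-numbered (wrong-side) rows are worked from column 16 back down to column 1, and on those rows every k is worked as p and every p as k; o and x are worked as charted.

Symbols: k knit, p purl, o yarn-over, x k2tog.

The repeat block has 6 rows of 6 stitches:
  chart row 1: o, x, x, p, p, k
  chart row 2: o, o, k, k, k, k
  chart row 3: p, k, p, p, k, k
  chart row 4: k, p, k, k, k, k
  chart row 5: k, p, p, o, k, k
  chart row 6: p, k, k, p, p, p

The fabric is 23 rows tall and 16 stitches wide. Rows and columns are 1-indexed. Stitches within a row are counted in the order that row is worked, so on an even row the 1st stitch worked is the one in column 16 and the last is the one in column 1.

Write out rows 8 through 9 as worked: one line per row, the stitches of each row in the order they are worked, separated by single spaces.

Row 8: chart row 2, WS - tiled (columns 1-16): o o k k k k o o k k k k o o k k; work from column 16 back to 1 with k<->p swapped.
Row 9: chart row 3, RS - tile across columns 1-16 and work as-is.

== ROWS AS WORKED ==
p p o o p p p p o o p p p p o o
p k p p k k p k p p k k p k p p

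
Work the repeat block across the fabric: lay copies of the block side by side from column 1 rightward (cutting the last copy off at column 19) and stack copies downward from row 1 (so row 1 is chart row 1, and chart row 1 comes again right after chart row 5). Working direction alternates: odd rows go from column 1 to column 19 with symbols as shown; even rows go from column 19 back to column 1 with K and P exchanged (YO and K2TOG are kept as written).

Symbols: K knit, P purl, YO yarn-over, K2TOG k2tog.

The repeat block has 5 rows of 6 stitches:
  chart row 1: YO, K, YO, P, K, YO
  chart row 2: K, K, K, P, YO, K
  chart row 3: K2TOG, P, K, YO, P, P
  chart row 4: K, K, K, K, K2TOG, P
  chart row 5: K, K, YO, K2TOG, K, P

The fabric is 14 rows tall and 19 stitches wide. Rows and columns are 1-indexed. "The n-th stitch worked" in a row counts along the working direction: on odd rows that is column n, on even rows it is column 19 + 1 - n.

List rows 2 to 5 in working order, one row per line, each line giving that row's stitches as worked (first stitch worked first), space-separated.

Result:
P P YO K P P P P YO K P P P P YO K P P P
K2TOG P K YO P P K2TOG P K YO P P K2TOG P K YO P P K2TOG
P K K2TOG P P P P K K2TOG P P P P K K2TOG P P P P
K K YO K2TOG K P K K YO K2TOG K P K K YO K2TOG K P K

Derivation:
Row 2: chart row 2, WS - tiled (columns 1-19): K K K P YO K K K K P YO K K K K P YO K K; work from column 19 back to 1 with K<->P swapped.
Row 3: chart row 3, RS - tile across columns 1-19 and work as-is.
Row 4: chart row 4, WS - tiled (columns 1-19): K K K K K2TOG P K K K K K2TOG P K K K K K2TOG P K; work from column 19 back to 1 with K<->P swapped.
Row 5: chart row 5, RS - tile across columns 1-19 and work as-is.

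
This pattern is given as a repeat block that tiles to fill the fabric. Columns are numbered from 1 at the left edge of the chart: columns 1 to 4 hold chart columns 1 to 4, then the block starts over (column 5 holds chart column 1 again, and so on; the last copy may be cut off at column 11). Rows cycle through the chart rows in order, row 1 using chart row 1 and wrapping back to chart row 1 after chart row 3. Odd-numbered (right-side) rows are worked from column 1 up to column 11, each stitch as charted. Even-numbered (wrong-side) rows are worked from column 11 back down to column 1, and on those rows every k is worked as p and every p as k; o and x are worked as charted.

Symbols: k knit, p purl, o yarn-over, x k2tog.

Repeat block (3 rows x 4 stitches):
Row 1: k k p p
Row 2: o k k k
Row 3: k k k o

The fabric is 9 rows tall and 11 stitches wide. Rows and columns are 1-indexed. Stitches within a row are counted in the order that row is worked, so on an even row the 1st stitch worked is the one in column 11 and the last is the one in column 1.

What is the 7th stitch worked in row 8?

== STITCH ==
o

Derivation:
Row 8: (8-1) mod 3 = 1, so use chart row 2. Even row -> WS.
Chart row 2 tiled across columns 1-11: o k k k o k k k o k k
WS: work from column 11 back to column 1 (reverse the tiled row), swapping k<->p (o and x unchanged).
Row 8 as worked: p p o p p p o p p p o
The 7th stitch worked is o.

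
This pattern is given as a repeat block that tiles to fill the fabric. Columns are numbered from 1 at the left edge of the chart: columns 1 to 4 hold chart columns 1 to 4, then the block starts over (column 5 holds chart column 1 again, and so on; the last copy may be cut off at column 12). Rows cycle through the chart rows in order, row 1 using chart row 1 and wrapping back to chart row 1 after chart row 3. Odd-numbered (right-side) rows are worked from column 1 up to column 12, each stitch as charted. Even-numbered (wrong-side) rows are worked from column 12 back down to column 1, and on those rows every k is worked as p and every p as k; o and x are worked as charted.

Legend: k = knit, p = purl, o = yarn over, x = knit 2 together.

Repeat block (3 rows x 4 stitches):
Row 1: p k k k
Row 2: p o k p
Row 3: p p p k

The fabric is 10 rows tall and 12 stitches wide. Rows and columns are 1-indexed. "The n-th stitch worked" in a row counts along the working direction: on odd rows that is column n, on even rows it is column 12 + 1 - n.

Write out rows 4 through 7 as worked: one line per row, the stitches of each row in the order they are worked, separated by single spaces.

Result:
p p p k p p p k p p p k
p o k p p o k p p o k p
p k k k p k k k p k k k
p k k k p k k k p k k k

Derivation:
Row 4: chart row 1, WS - tiled (columns 1-12): p k k k p k k k p k k k; work from column 12 back to 1 with k<->p swapped.
Row 5: chart row 2, RS - tile across columns 1-12 and work as-is.
Row 6: chart row 3, WS - tiled (columns 1-12): p p p k p p p k p p p k; work from column 12 back to 1 with k<->p swapped.
Row 7: chart row 1, RS - tile across columns 1-12 and work as-is.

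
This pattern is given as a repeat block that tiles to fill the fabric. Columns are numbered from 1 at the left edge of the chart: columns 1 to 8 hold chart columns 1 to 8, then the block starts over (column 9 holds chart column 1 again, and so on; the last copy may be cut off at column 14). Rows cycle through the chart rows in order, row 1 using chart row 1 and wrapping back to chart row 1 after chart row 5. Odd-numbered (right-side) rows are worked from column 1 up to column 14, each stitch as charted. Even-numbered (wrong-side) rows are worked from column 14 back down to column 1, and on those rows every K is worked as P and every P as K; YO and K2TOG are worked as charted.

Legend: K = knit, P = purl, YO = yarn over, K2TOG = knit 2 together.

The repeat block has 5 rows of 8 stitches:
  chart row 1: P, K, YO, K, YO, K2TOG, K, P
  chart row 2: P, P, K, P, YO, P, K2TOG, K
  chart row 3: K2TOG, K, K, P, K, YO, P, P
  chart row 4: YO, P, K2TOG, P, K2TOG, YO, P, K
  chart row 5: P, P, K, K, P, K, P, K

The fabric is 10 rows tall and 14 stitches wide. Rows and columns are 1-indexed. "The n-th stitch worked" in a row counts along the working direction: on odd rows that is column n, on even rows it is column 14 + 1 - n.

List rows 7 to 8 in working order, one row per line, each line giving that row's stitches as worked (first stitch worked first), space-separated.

Row 7: chart row 2, RS - tile across columns 1-14 and work as-is.
Row 8: chart row 3, WS - tiled (columns 1-14): K2TOG K K P K YO P P K2TOG K K P K YO; work from column 14 back to 1 with K<->P swapped.

Rows as worked:
P P K P YO P K2TOG K P P K P YO P
YO P K P P K2TOG K K YO P K P P K2TOG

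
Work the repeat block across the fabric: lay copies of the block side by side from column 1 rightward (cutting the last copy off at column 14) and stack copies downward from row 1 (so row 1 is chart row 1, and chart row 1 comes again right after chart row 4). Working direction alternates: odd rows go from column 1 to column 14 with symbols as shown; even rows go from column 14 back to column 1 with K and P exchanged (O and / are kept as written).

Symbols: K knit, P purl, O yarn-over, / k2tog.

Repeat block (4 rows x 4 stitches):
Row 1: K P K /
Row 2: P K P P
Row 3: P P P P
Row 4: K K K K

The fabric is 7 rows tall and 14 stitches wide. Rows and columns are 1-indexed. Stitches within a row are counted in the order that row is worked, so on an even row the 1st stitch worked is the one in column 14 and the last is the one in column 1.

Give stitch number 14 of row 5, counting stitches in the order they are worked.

== STITCH ==
P

Derivation:
Row 5 uses chart row ((5-1) mod 4)+1 = 1. Row 5 is odd, so RS.
Chart row 1 tiled across columns 1-14: K P K / K P K / K P K / K P
Right side: take the tiled row as-is (worked left to right from column 1).
The 14th stitch worked is P.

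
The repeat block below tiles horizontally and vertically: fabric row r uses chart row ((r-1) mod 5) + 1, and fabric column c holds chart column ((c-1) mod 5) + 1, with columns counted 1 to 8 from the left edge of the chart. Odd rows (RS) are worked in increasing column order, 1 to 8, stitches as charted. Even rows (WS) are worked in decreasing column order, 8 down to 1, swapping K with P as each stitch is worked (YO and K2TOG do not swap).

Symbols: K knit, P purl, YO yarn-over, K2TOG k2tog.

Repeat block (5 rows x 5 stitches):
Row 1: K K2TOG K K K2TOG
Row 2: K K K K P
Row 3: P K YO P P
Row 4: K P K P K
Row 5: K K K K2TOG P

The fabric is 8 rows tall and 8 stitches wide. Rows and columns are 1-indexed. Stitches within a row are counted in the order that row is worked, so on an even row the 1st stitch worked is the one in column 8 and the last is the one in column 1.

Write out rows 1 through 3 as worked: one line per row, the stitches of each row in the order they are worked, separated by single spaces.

Row 1: chart row 1, RS - tile across columns 1-8 and work as-is.
Row 2: chart row 2, WS - tiled (columns 1-8): K K K K P K K K; work from column 8 back to 1 with K<->P swapped.
Row 3: chart row 3, RS - tile across columns 1-8 and work as-is.

Rows as worked:
K K2TOG K K K2TOG K K2TOG K
P P P K P P P P
P K YO P P P K YO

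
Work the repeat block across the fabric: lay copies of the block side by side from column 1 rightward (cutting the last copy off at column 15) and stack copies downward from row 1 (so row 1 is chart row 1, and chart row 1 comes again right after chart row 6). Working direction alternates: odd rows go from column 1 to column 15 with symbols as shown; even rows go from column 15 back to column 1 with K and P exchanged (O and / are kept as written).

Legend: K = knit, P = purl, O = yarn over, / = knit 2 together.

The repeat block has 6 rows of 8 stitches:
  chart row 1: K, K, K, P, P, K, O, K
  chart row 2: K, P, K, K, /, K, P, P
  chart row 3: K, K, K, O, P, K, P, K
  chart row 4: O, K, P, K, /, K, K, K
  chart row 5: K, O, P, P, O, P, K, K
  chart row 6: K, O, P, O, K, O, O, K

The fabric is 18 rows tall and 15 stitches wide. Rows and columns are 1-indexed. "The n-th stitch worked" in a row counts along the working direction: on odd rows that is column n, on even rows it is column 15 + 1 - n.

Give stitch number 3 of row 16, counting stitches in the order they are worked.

Result:
/

Derivation:
Row 16: (16-1) mod 6 = 3, so use chart row 4. Even row -> WS.
Chart row 4 tiled across columns 1-15: O K P K / K K K O K P K / K K
WS: work from column 15 back to column 1 (reverse the tiled row), swapping K<->P (O and / unchanged).
Row 16 as worked: P P / P K P O P P P / P K P O
The 3rd stitch worked is /.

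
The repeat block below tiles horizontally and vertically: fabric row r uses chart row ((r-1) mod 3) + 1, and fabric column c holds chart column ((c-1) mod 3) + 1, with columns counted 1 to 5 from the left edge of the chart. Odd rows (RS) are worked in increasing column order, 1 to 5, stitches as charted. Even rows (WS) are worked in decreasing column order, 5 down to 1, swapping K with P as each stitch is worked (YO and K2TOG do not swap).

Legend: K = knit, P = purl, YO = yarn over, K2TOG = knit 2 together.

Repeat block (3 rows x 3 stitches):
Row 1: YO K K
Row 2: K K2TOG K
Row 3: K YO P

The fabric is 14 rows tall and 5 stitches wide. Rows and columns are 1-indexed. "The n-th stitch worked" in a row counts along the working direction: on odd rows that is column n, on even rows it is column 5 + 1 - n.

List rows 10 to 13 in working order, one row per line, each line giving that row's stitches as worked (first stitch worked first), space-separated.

== ROWS AS WORKED ==
P YO P P YO
K K2TOG K K K2TOG
YO P K YO P
YO K K YO K

Derivation:
Row 10: chart row 1, WS - tiled (columns 1-5): YO K K YO K; work from column 5 back to 1 with K<->P swapped.
Row 11: chart row 2, RS - tile across columns 1-5 and work as-is.
Row 12: chart row 3, WS - tiled (columns 1-5): K YO P K YO; work from column 5 back to 1 with K<->P swapped.
Row 13: chart row 1, RS - tile across columns 1-5 and work as-is.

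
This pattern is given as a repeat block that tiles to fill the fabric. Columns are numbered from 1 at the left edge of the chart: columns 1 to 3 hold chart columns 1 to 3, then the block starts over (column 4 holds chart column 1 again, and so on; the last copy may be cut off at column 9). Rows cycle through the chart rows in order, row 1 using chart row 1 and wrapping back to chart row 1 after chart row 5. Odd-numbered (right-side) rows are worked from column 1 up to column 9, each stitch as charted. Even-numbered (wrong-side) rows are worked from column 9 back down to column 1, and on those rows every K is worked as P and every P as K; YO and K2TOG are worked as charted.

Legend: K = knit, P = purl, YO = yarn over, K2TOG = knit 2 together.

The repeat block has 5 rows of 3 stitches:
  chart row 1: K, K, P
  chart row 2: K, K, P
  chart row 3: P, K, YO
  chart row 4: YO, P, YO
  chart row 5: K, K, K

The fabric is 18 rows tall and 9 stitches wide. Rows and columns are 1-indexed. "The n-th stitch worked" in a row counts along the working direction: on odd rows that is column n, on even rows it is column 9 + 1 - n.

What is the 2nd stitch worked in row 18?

== STITCH ==
P

Derivation:
For row 18: chart row = ((18-1) mod 5) + 1 = 3; this is a WS (even) row.
Chart row 3 tiled across columns 1-9: P K YO P K YO P K YO
WS row: flip the tiled sequence (start at column 9) and apply K<->P; YO and K2TOG stay.
Row 18 as worked: YO P K YO P K YO P K
The 2nd stitch worked is P.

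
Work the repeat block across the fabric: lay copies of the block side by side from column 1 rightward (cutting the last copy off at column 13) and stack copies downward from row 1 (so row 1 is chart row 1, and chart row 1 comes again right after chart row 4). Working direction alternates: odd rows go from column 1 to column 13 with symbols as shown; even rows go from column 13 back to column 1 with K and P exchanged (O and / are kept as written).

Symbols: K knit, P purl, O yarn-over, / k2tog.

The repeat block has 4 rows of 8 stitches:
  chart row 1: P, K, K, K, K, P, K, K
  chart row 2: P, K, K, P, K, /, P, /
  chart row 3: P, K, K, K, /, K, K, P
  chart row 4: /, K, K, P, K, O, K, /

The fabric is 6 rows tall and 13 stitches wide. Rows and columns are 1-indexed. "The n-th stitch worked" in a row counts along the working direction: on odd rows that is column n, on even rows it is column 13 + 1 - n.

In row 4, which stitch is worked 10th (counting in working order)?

== STITCH ==
K

Derivation:
Row 4: (4-1) mod 4 = 3, so use chart row 4. Even row -> WS.
Chart row 4 tiled across columns 1-13: / K K P K O K / / K K P K
Wrong side: read the tiled row from column 13 down to 1 and exchange K with P (leave O, /).
Row 4 as worked: P K P P / / P O P K P P /
Counting 10 along the worked row gives K.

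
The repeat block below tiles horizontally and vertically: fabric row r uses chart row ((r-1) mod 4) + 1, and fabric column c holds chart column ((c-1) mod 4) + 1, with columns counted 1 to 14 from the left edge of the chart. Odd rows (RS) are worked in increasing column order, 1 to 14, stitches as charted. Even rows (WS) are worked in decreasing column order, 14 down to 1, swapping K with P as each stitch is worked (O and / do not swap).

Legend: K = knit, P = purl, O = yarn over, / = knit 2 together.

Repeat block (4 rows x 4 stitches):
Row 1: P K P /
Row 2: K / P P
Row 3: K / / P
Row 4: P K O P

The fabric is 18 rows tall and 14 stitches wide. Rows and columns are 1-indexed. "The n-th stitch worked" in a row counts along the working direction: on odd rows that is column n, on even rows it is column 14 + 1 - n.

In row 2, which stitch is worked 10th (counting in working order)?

Row 2 uses chart row ((2-1) mod 4)+1 = 2. Row 2 is even, so WS.
Chart row 2 tiled across columns 1-14: K / P P K / P P K / P P K /
WS: work from column 14 back to column 1 (reverse the tiled row), swapping K<->P (O and / unchanged).
Row 2 as worked: / P K K / P K K / P K K / P
The 10th stitch worked is P.

== STITCH ==
P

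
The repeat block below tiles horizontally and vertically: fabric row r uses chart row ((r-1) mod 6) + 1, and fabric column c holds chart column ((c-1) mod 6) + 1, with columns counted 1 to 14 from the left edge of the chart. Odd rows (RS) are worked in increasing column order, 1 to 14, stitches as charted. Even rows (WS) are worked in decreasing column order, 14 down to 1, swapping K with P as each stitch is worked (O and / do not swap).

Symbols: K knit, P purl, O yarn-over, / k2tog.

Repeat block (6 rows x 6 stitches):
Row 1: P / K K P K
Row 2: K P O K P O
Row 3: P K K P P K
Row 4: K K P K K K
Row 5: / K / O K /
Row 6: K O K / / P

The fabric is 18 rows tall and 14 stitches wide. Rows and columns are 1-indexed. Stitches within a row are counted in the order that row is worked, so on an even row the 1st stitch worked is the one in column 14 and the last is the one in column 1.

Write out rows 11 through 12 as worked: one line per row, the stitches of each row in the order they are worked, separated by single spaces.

Row 11: chart row 5, RS - tile across columns 1-14 and work as-is.
Row 12: chart row 6, WS - tiled (columns 1-14): K O K / / P K O K / / P K O; work from column 14 back to 1 with K<->P swapped.

Result:
/ K / O K / / K / O K / / K
O P K / / P O P K / / P O P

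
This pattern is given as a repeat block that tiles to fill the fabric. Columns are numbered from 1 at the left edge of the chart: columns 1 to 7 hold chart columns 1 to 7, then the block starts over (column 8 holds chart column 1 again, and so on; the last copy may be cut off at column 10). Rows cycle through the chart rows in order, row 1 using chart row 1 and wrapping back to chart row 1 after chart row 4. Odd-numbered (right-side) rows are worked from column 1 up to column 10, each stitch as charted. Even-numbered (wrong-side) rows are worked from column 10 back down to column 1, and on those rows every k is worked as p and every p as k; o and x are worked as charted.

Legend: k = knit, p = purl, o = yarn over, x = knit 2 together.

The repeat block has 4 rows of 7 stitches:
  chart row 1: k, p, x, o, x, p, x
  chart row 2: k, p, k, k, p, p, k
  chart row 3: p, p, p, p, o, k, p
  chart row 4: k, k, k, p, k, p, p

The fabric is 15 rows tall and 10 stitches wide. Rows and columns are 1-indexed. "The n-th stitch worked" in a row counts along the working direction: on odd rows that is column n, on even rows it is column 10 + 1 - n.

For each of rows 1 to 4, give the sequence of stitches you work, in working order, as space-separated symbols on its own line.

== ROWS AS WORKED ==
k p x o x p x k p x
p k p p k k p p k p
p p p p o k p p p p
p p p k k p k p p p

Derivation:
Row 1: chart row 1, RS - tile across columns 1-10 and work as-is.
Row 2: chart row 2, WS - tiled (columns 1-10): k p k k p p k k p k; work from column 10 back to 1 with k<->p swapped.
Row 3: chart row 3, RS - tile across columns 1-10 and work as-is.
Row 4: chart row 4, WS - tiled (columns 1-10): k k k p k p p k k k; work from column 10 back to 1 with k<->p swapped.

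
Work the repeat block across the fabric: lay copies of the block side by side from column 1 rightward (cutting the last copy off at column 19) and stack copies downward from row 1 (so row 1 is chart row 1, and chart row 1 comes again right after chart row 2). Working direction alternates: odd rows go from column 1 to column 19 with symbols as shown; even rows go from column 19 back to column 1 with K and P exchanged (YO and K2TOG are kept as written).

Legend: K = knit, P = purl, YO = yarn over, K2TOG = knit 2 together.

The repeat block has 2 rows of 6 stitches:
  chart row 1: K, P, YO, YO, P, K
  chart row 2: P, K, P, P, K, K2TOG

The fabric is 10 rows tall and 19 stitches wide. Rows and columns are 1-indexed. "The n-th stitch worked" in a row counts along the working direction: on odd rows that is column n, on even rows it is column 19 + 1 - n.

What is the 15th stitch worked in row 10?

Row 10 uses chart row ((10-1) mod 2)+1 = 2. Row 10 is even, so WS.
Chart row 2 tiled across columns 1-19: P K P P K K2TOG P K P P K K2TOG P K P P K K2TOG P
WS row: flip the tiled sequence (start at column 19) and apply K<->P; YO and K2TOG stay.
Row 10 as worked: K K2TOG P K K P K K2TOG P K K P K K2TOG P K K P K
Counting 15 along the worked row gives P.

Result:
P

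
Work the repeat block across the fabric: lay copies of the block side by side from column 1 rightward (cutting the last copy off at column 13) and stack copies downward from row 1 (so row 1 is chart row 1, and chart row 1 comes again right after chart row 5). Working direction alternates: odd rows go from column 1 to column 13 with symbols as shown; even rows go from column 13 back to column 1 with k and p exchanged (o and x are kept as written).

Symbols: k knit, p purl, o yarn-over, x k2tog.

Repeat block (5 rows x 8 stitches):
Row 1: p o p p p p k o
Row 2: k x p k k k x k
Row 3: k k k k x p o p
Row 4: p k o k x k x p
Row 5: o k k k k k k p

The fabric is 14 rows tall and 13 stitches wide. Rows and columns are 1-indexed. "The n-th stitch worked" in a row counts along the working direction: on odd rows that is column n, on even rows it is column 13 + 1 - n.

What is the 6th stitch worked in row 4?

== STITCH ==
k

Derivation:
Row 4 uses chart row ((4-1) mod 5)+1 = 4. Row 4 is even, so WS.
Chart row 4 tiled across columns 1-13: p k o k x k x p p k o k x
WS row: flip the tiled sequence (start at column 13) and apply k<->p; o and x stay.
Row 4 as worked: x p o p k k x p x p o p k
Stitch 6 in working order -> k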